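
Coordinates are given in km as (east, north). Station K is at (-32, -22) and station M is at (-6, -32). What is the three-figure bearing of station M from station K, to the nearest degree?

111°

Δeast = -6 − -32 = 26.00; Δnorth = -32 − -22 = -10.00.
Bearing = atan2(Δeast, Δnorth) mod 360° = 111.04° ≈ 111°.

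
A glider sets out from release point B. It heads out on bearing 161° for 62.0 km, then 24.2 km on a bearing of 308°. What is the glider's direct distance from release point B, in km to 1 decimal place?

43.7 km

Leg 1 (161°, 62.0 km): east 62.0 sin 161° = 20.19, north 62.0 cos 161° = -58.62
Leg 2 (308°, 24.2 km): east 24.2 sin 308° = -19.07, north 24.2 cos 308° = 14.90
Net: 1.12 east, -43.72 north. Distance = √((1.12)² + (-43.72)²) = 43.737 km.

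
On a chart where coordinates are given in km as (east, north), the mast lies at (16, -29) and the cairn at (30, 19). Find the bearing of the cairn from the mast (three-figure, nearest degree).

016°

Δeast = 30 − 16 = 14.00; Δnorth = 19 − -29 = 48.00.
Bearing = atan2(Δeast, Δnorth) mod 360° = 16.26° ≈ 016°.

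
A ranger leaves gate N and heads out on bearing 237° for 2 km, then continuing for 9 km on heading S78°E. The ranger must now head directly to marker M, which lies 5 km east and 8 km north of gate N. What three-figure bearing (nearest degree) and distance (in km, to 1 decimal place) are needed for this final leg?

349°, 11.2 km

Leg 1 (237°, 2 km): east 2 sin 237° = -1.68, north 2 cos 237° = -1.09
Leg 2 (S78°E, 9 km): east 9 sin 102° = 8.80, north 9 cos 102° = -1.87
Current position: (7.13, -2.96). Target: (5, 8). Remaining: Δeast = -2.13, Δnorth = 10.96.
Bearing = atan2(-2.13, 10.96) mod 360° = 349.02°; distance = √((-2.13)² + (10.96)²) = 11.165 km.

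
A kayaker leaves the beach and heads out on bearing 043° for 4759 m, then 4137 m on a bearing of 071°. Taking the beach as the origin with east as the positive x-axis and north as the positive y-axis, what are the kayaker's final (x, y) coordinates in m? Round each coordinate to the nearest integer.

Leg 1 (043°, 4759 m): east 4759 sin 43° = 3245.63, north 4759 cos 43° = 3480.51
Leg 2 (071°, 4137 m): east 4137 sin 71° = 3911.61, north 4137 cos 71° = 1346.88
Summing: 7157.24 m east, 4827.39 m north → (7157, 4827).

(7157, 4827)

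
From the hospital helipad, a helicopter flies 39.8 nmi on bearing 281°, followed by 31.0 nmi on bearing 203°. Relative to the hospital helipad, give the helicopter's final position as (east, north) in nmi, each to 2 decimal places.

(-51.18, -20.94)

Leg 1 (281°, 39.8 nmi): east 39.8 sin 281° = -39.07, north 39.8 cos 281° = 7.59
Leg 2 (203°, 31.0 nmi): east 31.0 sin 203° = -12.11, north 31.0 cos 203° = -28.54
Summing: -51.18 nmi east, -20.94 nmi north → (-51.18, -20.94).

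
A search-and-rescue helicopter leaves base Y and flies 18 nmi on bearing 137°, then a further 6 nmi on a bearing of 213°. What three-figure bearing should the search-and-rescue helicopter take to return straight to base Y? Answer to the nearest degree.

Leg 1 (137°, 18 nmi): east 18 sin 137° = 12.28, north 18 cos 137° = -13.16
Leg 2 (213°, 6 nmi): east 6 sin 213° = -3.27, north 6 cos 213° = -5.03
Net displacement: 9.01 east, -18.20 north. Direction back to start is (-9.01, 18.20): bearing = atan2(-9.01, 18.20) mod 360° = 333.66° ≈ 334°.

334°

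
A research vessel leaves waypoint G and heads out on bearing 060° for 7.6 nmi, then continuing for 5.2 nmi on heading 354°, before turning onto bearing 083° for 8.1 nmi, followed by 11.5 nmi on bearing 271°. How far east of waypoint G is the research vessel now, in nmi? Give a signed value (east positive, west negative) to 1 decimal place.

Leg 1 (060°, 7.6 nmi): east 7.6 sin 60° = 6.58, north 7.6 cos 60° = 3.80
Leg 2 (354°, 5.2 nmi): east 5.2 sin 354° = -0.54, north 5.2 cos 354° = 5.17
Leg 3 (083°, 8.1 nmi): east 8.1 sin 83° = 8.04, north 8.1 cos 83° = 0.99
Leg 4 (271°, 11.5 nmi): east 11.5 sin 271° = -11.50, north 11.5 cos 271° = 0.20
Net east component: 2.58 nmi.

2.6 nmi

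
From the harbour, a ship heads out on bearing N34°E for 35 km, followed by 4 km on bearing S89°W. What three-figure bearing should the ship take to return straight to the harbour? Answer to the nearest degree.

208°

Leg 1 (N34°E, 35 km): east 35 sin 34° = 19.57, north 35 cos 34° = 29.02
Leg 2 (S89°W, 4 km): east 4 sin 269° = -4.00, north 4 cos 269° = -0.07
Net displacement: 15.57 east, 28.95 north. Direction back to start is (-15.57, -28.95): bearing = atan2(-15.57, -28.95) mod 360° = 208.28° ≈ 208°.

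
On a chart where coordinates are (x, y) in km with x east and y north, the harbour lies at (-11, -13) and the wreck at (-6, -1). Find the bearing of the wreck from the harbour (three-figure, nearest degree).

023°

Δeast = -6 − -11 = 5.00; Δnorth = -1 − -13 = 12.00.
Bearing = atan2(Δeast, Δnorth) mod 360° = 22.62° ≈ 023°.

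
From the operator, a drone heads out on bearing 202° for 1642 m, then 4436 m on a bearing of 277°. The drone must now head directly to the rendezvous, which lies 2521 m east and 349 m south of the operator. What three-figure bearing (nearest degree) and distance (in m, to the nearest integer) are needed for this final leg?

Leg 1 (202°, 1642 m): east 1642 sin 202° = -615.10, north 1642 cos 202° = -1522.44
Leg 2 (277°, 4436 m): east 4436 sin 277° = -4402.93, north 4436 cos 277° = 540.61
Current position: (-5018.04, -981.82). Target: (2521, -349). Remaining: Δeast = 7539.04, Δnorth = 632.82.
Bearing = atan2(7539.04, 632.82) mod 360° = 85.20°; distance = √((7539.04)² + (632.82)²) = 7565.552 m.

085°, 7566 m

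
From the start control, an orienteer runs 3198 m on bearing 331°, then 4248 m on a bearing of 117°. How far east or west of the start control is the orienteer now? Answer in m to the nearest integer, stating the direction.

2235 m east

Leg 1 (331°, 3198 m): east 3198 sin 331° = -1550.42, north 3198 cos 331° = 2797.03
Leg 2 (117°, 4248 m): east 4248 sin 117° = 3785.00, north 4248 cos 117° = -1928.55
Net east component: 2234.57 m.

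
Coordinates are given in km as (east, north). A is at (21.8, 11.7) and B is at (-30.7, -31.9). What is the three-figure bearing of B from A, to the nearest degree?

230°

Δeast = -30.7 − 21.8 = -52.50; Δnorth = -31.9 − 11.7 = -43.60.
Bearing = atan2(Δeast, Δnorth) mod 360° = 230.29° ≈ 230°.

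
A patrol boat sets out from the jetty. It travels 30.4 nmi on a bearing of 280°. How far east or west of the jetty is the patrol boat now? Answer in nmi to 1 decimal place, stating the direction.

Leg 1 (280°, 30.4 nmi): east 30.4 sin 280° = -29.94, north 30.4 cos 280° = 5.28
Net east component: -29.94 nmi.

29.9 nmi west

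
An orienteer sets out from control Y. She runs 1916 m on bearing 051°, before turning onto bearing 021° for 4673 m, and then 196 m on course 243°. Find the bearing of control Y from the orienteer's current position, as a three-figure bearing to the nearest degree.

Leg 1 (051°, 1916 m): east 1916 sin 51° = 1489.01, north 1916 cos 51° = 1205.78
Leg 2 (021°, 4673 m): east 4673 sin 21° = 1674.65, north 4673 cos 21° = 4362.62
Leg 3 (243°, 196 m): east 196 sin 243° = -174.64, north 196 cos 243° = -88.98
Net displacement: 2989.03 east, 5479.42 north. Direction back to start is (-2989.03, -5479.42): bearing = atan2(-2989.03, -5479.42) mod 360° = 208.61° ≈ 209°.

209°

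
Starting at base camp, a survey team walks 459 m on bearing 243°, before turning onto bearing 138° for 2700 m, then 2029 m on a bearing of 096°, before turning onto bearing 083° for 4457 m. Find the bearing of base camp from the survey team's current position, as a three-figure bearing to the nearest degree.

284°

Leg 1 (243°, 459 m): east 459 sin 243° = -408.97, north 459 cos 243° = -208.38
Leg 2 (138°, 2700 m): east 2700 sin 138° = 1806.65, north 2700 cos 138° = -2006.49
Leg 3 (096°, 2029 m): east 2029 sin 96° = 2017.88, north 2029 cos 96° = -212.09
Leg 4 (083°, 4457 m): east 4457 sin 83° = 4423.78, north 4457 cos 83° = 543.17
Net displacement: 7839.34 east, -1883.79 north. Direction back to start is (-7839.34, 1883.79): bearing = atan2(-7839.34, 1883.79) mod 360° = 283.51° ≈ 284°.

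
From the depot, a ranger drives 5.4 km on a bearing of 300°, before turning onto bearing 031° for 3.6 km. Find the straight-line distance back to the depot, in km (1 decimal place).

6.4 km

Leg 1 (300°, 5.4 km): east 5.4 sin 300° = -4.68, north 5.4 cos 300° = 2.70
Leg 2 (031°, 3.6 km): east 3.6 sin 31° = 1.85, north 3.6 cos 31° = 3.09
Net: -2.82 east, 5.79 north. Distance = √((-2.82)² + (5.79)²) = 6.438 km.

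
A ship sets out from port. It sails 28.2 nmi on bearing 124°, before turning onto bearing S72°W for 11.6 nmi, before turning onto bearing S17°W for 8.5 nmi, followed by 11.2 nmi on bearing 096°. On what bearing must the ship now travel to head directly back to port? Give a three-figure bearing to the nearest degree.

Leg 1 (124°, 28.2 nmi): east 28.2 sin 124° = 23.38, north 28.2 cos 124° = -15.77
Leg 2 (S72°W, 11.6 nmi): east 11.6 sin 252° = -11.03, north 11.6 cos 252° = -3.58
Leg 3 (S17°W, 8.5 nmi): east 8.5 sin 197° = -2.49, north 8.5 cos 197° = -8.13
Leg 4 (096°, 11.2 nmi): east 11.2 sin 96° = 11.14, north 11.2 cos 96° = -1.17
Net displacement: 21.00 east, -28.65 north. Direction back to start is (-21.00, 28.65): bearing = atan2(-21.00, 28.65) mod 360° = 323.76° ≈ 324°.

324°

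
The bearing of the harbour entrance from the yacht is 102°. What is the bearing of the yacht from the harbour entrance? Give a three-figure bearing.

282°

Back-bearing = 102° + 180° = 282°.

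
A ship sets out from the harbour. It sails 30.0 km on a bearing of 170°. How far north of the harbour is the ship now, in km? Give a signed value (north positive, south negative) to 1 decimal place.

Leg 1 (170°, 30.0 km): east 30.0 sin 170° = 5.21, north 30.0 cos 170° = -29.54
Net north component: -29.54 km.

-29.5 km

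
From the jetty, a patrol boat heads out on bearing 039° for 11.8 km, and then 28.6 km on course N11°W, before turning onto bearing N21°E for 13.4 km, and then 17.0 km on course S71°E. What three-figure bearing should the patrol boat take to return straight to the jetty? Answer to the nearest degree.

207°

Leg 1 (039°, 11.8 km): east 11.8 sin 39° = 7.43, north 11.8 cos 39° = 9.17
Leg 2 (N11°W, 28.6 km): east 28.6 sin 349° = -5.46, north 28.6 cos 349° = 28.07
Leg 3 (N21°E, 13.4 km): east 13.4 sin 21° = 4.80, north 13.4 cos 21° = 12.51
Leg 4 (S71°E, 17.0 km): east 17.0 sin 109° = 16.07, north 17.0 cos 109° = -5.53
Net displacement: 22.84 east, 44.22 north. Direction back to start is (-22.84, -44.22): bearing = atan2(-22.84, -44.22) mod 360° = 207.32° ≈ 207°.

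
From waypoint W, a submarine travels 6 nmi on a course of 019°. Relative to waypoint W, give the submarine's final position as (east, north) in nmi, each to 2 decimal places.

(1.95, 5.67)

Leg 1 (019°, 6 nmi): east 6 sin 19° = 1.95, north 6 cos 19° = 5.67
Summing: 1.95 nmi east, 5.67 nmi north → (1.95, 5.67).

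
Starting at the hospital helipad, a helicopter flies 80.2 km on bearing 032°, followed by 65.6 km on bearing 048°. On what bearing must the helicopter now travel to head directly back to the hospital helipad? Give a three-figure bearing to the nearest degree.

Leg 1 (032°, 80.2 km): east 80.2 sin 32° = 42.50, north 80.2 cos 32° = 68.01
Leg 2 (048°, 65.6 km): east 65.6 sin 48° = 48.75, north 65.6 cos 48° = 43.89
Net displacement: 91.25 east, 111.91 north. Direction back to start is (-91.25, -111.91): bearing = atan2(-91.25, -111.91) mod 360° = 219.19° ≈ 219°.

219°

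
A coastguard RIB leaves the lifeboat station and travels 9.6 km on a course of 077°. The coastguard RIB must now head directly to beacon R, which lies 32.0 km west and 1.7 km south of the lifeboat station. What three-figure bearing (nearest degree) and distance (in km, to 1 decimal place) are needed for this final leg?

Leg 1 (077°, 9.6 km): east 9.6 sin 77° = 9.35, north 9.6 cos 77° = 2.16
Current position: (9.35, 2.16). Target: (-32.0, -1.7). Remaining: Δeast = -41.35, Δnorth = -3.86.
Bearing = atan2(-41.35, -3.86) mod 360° = 264.67°; distance = √((-41.35)² + (-3.86)²) = 41.534 km.

265°, 41.5 km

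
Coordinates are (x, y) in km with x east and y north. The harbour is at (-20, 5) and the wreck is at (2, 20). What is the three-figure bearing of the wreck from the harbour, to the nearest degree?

056°

Δeast = 2 − -20 = 22.00; Δnorth = 20 − 5 = 15.00.
Bearing = atan2(Δeast, Δnorth) mod 360° = 55.71° ≈ 056°.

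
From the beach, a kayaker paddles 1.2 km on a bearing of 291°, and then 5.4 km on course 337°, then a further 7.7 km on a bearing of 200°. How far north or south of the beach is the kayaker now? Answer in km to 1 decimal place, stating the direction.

1.8 km south

Leg 1 (291°, 1.2 km): east 1.2 sin 291° = -1.12, north 1.2 cos 291° = 0.43
Leg 2 (337°, 5.4 km): east 5.4 sin 337° = -2.11, north 5.4 cos 337° = 4.97
Leg 3 (200°, 7.7 km): east 7.7 sin 200° = -2.63, north 7.7 cos 200° = -7.24
Net north component: -1.83 km.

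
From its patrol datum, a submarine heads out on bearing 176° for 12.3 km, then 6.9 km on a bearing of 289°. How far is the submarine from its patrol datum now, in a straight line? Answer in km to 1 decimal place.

Leg 1 (176°, 12.3 km): east 12.3 sin 176° = 0.86, north 12.3 cos 176° = -12.27
Leg 2 (289°, 6.9 km): east 6.9 sin 289° = -6.52, north 6.9 cos 289° = 2.25
Net: -5.67 east, -10.02 north. Distance = √((-5.67)² + (-10.02)²) = 11.514 km.

11.5 km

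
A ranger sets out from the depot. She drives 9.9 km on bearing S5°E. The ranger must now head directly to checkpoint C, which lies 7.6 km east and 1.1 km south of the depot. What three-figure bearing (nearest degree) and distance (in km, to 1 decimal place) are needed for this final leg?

038°, 11.1 km

Leg 1 (S5°E, 9.9 km): east 9.9 sin 175° = 0.86, north 9.9 cos 175° = -9.86
Current position: (0.86, -9.86). Target: (7.6, -1.1). Remaining: Δeast = 6.74, Δnorth = 8.76.
Bearing = atan2(6.74, 8.76) mod 360° = 37.56°; distance = √((6.74)² + (8.76)²) = 11.053 km.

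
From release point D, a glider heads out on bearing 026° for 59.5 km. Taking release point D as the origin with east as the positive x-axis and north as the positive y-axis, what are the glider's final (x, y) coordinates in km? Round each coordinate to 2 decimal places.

Leg 1 (026°, 59.5 km): east 59.5 sin 26° = 26.08, north 59.5 cos 26° = 53.48
Summing: 26.08 km east, 53.48 km north → (26.08, 53.48).

(26.08, 53.48)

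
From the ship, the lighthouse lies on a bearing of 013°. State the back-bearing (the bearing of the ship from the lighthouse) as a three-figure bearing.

193°

Back-bearing = 013° + 180° = 193°.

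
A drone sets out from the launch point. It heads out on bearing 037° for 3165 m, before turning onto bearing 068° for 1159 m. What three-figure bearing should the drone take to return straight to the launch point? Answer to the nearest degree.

225°

Leg 1 (037°, 3165 m): east 3165 sin 37° = 1904.74, north 3165 cos 37° = 2527.68
Leg 2 (068°, 1159 m): east 1159 sin 68° = 1074.61, north 1159 cos 68° = 434.17
Net displacement: 2979.35 east, 2961.85 north. Direction back to start is (-2979.35, -2961.85): bearing = atan2(-2979.35, -2961.85) mod 360° = 225.17° ≈ 225°.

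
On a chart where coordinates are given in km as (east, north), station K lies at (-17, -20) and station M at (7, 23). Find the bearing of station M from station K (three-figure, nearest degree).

Δeast = 7 − -17 = 24.00; Δnorth = 23 − -20 = 43.00.
Bearing = atan2(Δeast, Δnorth) mod 360° = 29.17° ≈ 029°.

029°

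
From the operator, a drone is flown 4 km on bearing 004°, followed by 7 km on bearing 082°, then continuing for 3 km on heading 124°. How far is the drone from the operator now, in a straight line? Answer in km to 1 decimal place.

10.2 km

Leg 1 (004°, 4 km): east 4 sin 4° = 0.28, north 4 cos 4° = 3.99
Leg 2 (082°, 7 km): east 7 sin 82° = 6.93, north 7 cos 82° = 0.97
Leg 3 (124°, 3 km): east 3 sin 124° = 2.49, north 3 cos 124° = -1.68
Net: 9.70 east, 3.29 north. Distance = √((9.70)² + (3.29)²) = 10.240 km.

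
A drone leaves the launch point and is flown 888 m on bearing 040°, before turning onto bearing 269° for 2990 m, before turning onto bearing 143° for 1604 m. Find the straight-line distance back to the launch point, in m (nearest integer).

Leg 1 (040°, 888 m): east 888 sin 40° = 570.80, north 888 cos 40° = 680.25
Leg 2 (269°, 2990 m): east 2990 sin 269° = -2989.54, north 2990 cos 269° = -52.18
Leg 3 (143°, 1604 m): east 1604 sin 143° = 965.31, north 1604 cos 143° = -1281.01
Net: -1453.44 east, -652.95 north. Distance = √((-1453.44)² + (-652.95)²) = 1593.368 m.

1593 m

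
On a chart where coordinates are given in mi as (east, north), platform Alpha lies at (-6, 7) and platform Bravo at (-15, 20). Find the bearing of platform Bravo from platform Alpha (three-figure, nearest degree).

Δeast = -15 − -6 = -9.00; Δnorth = 20 − 7 = 13.00.
Bearing = atan2(Δeast, Δnorth) mod 360° = 325.30° ≈ 325°.

325°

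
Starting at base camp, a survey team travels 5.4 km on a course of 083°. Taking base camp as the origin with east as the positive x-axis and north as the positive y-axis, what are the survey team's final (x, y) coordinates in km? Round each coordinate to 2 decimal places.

(5.36, 0.66)

Leg 1 (083°, 5.4 km): east 5.4 sin 83° = 5.36, north 5.4 cos 83° = 0.66
Summing: 5.36 km east, 0.66 km north → (5.36, 0.66).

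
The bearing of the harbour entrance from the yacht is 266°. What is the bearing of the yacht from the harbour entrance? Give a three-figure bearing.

086°

Back-bearing = 266° − 180° = 086°.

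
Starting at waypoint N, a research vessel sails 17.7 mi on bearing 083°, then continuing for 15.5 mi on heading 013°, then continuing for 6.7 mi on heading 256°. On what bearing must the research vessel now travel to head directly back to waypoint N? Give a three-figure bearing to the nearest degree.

223°

Leg 1 (083°, 17.7 mi): east 17.7 sin 83° = 17.57, north 17.7 cos 83° = 2.16
Leg 2 (013°, 15.5 mi): east 15.5 sin 13° = 3.49, north 15.5 cos 13° = 15.10
Leg 3 (256°, 6.7 mi): east 6.7 sin 256° = -6.50, north 6.7 cos 256° = -1.62
Net displacement: 14.55 east, 15.64 north. Direction back to start is (-14.55, -15.64): bearing = atan2(-14.55, -15.64) mod 360° = 222.94° ≈ 223°.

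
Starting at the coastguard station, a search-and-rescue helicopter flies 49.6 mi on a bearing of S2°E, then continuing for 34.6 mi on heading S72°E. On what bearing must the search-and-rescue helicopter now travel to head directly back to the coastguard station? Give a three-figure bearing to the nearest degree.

Leg 1 (S2°E, 49.6 mi): east 49.6 sin 178° = 1.73, north 49.6 cos 178° = -49.57
Leg 2 (S72°E, 34.6 mi): east 34.6 sin 108° = 32.91, north 34.6 cos 108° = -10.69
Net displacement: 34.64 east, -60.26 north. Direction back to start is (-34.64, 60.26): bearing = atan2(-34.64, 60.26) mod 360° = 330.11° ≈ 330°.

330°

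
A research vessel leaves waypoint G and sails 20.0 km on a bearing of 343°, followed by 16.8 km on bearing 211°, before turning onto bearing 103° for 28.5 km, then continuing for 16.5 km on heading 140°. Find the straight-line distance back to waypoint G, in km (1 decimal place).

27.8 km

Leg 1 (343°, 20.0 km): east 20.0 sin 343° = -5.85, north 20.0 cos 343° = 19.13
Leg 2 (211°, 16.8 km): east 16.8 sin 211° = -8.65, north 16.8 cos 211° = -14.40
Leg 3 (103°, 28.5 km): east 28.5 sin 103° = 27.77, north 28.5 cos 103° = -6.41
Leg 4 (140°, 16.5 km): east 16.5 sin 140° = 10.61, north 16.5 cos 140° = -12.64
Net: 23.88 east, -14.33 north. Distance = √((23.88)² + (-14.33)²) = 27.843 km.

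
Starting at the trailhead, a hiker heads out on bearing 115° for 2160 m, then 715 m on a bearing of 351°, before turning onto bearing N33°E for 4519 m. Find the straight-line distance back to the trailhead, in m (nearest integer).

Leg 1 (115°, 2160 m): east 2160 sin 115° = 1957.62, north 2160 cos 115° = -912.86
Leg 2 (351°, 715 m): east 715 sin 351° = -111.85, north 715 cos 351° = 706.20
Leg 3 (N33°E, 4519 m): east 4519 sin 33° = 2461.22, north 4519 cos 33° = 3789.95
Net: 4307.00 east, 3583.29 north. Distance = √((4307.00)² + (3583.29)²) = 5602.698 m.

5603 m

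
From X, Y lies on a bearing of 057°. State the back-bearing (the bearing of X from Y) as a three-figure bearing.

237°

Back-bearing = 057° + 180° = 237°.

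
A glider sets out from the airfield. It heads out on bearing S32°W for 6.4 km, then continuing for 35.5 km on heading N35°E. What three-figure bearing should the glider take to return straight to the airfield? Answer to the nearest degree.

Leg 1 (S32°W, 6.4 km): east 6.4 sin 212° = -3.39, north 6.4 cos 212° = -5.43
Leg 2 (N35°E, 35.5 km): east 35.5 sin 35° = 20.36, north 35.5 cos 35° = 29.08
Net displacement: 16.97 east, 23.65 north. Direction back to start is (-16.97, -23.65): bearing = atan2(-16.97, -23.65) mod 360° = 215.66° ≈ 216°.

216°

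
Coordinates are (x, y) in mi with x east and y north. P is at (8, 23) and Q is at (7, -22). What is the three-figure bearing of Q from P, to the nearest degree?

181°

Δeast = 7 − 8 = -1.00; Δnorth = -22 − 23 = -45.00.
Bearing = atan2(Δeast, Δnorth) mod 360° = 181.27° ≈ 181°.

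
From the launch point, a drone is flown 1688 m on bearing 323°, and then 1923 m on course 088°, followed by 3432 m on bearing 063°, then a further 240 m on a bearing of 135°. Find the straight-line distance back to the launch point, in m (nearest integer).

Leg 1 (323°, 1688 m): east 1688 sin 323° = -1015.86, north 1688 cos 323° = 1348.10
Leg 2 (088°, 1923 m): east 1923 sin 88° = 1921.83, north 1923 cos 88° = 67.11
Leg 3 (063°, 3432 m): east 3432 sin 63° = 3057.93, north 3432 cos 63° = 1558.10
Leg 4 (135°, 240 m): east 240 sin 135° = 169.71, north 240 cos 135° = -169.71
Net: 4133.60 east, 2803.60 north. Distance = √((4133.60)² + (2803.60)²) = 4994.682 m.

4995 m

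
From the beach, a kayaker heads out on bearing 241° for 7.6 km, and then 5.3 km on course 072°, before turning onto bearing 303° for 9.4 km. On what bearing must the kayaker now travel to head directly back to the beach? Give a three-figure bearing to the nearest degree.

Leg 1 (241°, 7.6 km): east 7.6 sin 241° = -6.65, north 7.6 cos 241° = -3.68
Leg 2 (072°, 5.3 km): east 5.3 sin 72° = 5.04, north 5.3 cos 72° = 1.64
Leg 3 (303°, 9.4 km): east 9.4 sin 303° = -7.88, north 9.4 cos 303° = 5.12
Net displacement: -9.49 east, 3.07 north. Direction back to start is (9.49, -3.07): bearing = atan2(9.49, -3.07) mod 360° = 107.94° ≈ 108°.

108°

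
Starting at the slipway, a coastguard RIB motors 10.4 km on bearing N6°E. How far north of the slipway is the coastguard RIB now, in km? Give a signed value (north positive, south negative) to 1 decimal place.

Leg 1 (N6°E, 10.4 km): east 10.4 sin 6° = 1.09, north 10.4 cos 6° = 10.34
Net north component: 10.34 km.

10.3 km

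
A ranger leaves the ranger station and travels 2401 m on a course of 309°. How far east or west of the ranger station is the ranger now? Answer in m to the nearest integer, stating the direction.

1866 m west

Leg 1 (309°, 2401 m): east 2401 sin 309° = -1865.93, north 2401 cos 309° = 1511.00
Net east component: -1865.93 m.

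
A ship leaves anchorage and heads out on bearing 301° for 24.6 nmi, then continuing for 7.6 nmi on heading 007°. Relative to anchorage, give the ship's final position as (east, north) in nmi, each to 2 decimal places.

Leg 1 (301°, 24.6 nmi): east 24.6 sin 301° = -21.09, north 24.6 cos 301° = 12.67
Leg 2 (007°, 7.6 nmi): east 7.6 sin 7° = 0.93, north 7.6 cos 7° = 7.54
Summing: -20.16 nmi east, 20.21 nmi north → (-20.16, 20.21).

(-20.16, 20.21)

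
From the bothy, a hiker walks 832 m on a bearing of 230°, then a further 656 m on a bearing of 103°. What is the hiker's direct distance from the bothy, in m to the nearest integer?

682 m

Leg 1 (230°, 832 m): east 832 sin 230° = -637.35, north 832 cos 230° = -534.80
Leg 2 (103°, 656 m): east 656 sin 103° = 639.19, north 656 cos 103° = -147.57
Net: 1.84 east, -682.37 north. Distance = √((1.84)² + (-682.37)²) = 682.370 m.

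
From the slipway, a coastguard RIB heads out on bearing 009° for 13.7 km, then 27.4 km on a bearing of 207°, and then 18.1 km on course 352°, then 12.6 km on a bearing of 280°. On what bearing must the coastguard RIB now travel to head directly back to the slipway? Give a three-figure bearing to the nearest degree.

110°

Leg 1 (009°, 13.7 km): east 13.7 sin 9° = 2.14, north 13.7 cos 9° = 13.53
Leg 2 (207°, 27.4 km): east 27.4 sin 207° = -12.44, north 27.4 cos 207° = -24.41
Leg 3 (352°, 18.1 km): east 18.1 sin 352° = -2.52, north 18.1 cos 352° = 17.92
Leg 4 (280°, 12.6 km): east 12.6 sin 280° = -12.41, north 12.6 cos 280° = 2.19
Net displacement: -25.22 east, 9.23 north. Direction back to start is (25.22, -9.23): bearing = atan2(25.22, -9.23) mod 360° = 110.10° ≈ 110°.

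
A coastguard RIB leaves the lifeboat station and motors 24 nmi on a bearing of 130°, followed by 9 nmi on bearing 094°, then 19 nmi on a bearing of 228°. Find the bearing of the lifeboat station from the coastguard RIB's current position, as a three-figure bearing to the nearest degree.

Leg 1 (130°, 24 nmi): east 24 sin 130° = 18.39, north 24 cos 130° = -15.43
Leg 2 (094°, 9 nmi): east 9 sin 94° = 8.98, north 9 cos 94° = -0.63
Leg 3 (228°, 19 nmi): east 19 sin 228° = -14.12, north 19 cos 228° = -12.71
Net displacement: 13.24 east, -28.77 north. Direction back to start is (-13.24, 28.77): bearing = atan2(-13.24, 28.77) mod 360° = 335.28° ≈ 335°.

335°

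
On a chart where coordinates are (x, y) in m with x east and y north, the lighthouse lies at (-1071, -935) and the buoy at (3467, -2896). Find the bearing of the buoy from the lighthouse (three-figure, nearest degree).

Δeast = 3467 − -1071 = 4538.00; Δnorth = -2896 − -935 = -1961.00.
Bearing = atan2(Δeast, Δnorth) mod 360° = 113.37° ≈ 113°.

113°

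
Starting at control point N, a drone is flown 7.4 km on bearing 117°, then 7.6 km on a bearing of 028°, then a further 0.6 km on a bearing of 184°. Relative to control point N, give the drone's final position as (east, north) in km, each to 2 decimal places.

(10.12, 2.75)

Leg 1 (117°, 7.4 km): east 7.4 sin 117° = 6.59, north 7.4 cos 117° = -3.36
Leg 2 (028°, 7.6 km): east 7.6 sin 28° = 3.57, north 7.6 cos 28° = 6.71
Leg 3 (184°, 0.6 km): east 0.6 sin 184° = -0.04, north 0.6 cos 184° = -0.60
Summing: 10.12 km east, 2.75 km north → (10.12, 2.75).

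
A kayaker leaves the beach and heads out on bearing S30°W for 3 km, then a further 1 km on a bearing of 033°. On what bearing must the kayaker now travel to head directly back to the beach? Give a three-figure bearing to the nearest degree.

029°

Leg 1 (S30°W, 3 km): east 3 sin 210° = -1.50, north 3 cos 210° = -2.60
Leg 2 (033°, 1 km): east 1 sin 33° = 0.54, north 1 cos 33° = 0.84
Net displacement: -0.96 east, -1.76 north. Direction back to start is (0.96, 1.76): bearing = atan2(0.96, 1.76) mod 360° = 28.50° ≈ 029°.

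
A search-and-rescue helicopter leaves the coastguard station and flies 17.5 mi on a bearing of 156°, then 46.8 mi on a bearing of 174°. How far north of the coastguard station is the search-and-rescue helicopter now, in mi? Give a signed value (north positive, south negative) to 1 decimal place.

-62.5 mi

Leg 1 (156°, 17.5 mi): east 17.5 sin 156° = 7.12, north 17.5 cos 156° = -15.99
Leg 2 (174°, 46.8 mi): east 46.8 sin 174° = 4.89, north 46.8 cos 174° = -46.54
Net north component: -62.53 mi.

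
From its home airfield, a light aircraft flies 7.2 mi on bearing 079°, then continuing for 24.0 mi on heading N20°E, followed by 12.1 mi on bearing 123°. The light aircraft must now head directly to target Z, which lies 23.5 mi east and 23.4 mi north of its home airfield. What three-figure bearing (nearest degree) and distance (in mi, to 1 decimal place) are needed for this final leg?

Leg 1 (079°, 7.2 mi): east 7.2 sin 79° = 7.07, north 7.2 cos 79° = 1.37
Leg 2 (N20°E, 24.0 mi): east 24.0 sin 20° = 8.21, north 24.0 cos 20° = 22.55
Leg 3 (123°, 12.1 mi): east 12.1 sin 123° = 10.15, north 12.1 cos 123° = -6.59
Current position: (25.42, 17.34). Target: (23.5, 23.4). Remaining: Δeast = -1.92, Δnorth = 6.06.
Bearing = atan2(-1.92, 6.06) mod 360° = 342.39°; distance = √((-1.92)² + (6.06)²) = 6.362 mi.

342°, 6.4 mi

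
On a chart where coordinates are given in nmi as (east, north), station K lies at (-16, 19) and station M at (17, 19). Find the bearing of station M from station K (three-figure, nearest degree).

090°

Δeast = 17 − -16 = 33.00; Δnorth = 19 − 19 = 0.00.
Bearing = atan2(Δeast, Δnorth) mod 360° = 90.00° ≈ 090°.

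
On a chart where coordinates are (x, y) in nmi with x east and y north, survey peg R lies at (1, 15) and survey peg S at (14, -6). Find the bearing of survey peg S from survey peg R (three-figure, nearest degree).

Δeast = 14 − 1 = 13.00; Δnorth = -6 − 15 = -21.00.
Bearing = atan2(Δeast, Δnorth) mod 360° = 148.24° ≈ 148°.

148°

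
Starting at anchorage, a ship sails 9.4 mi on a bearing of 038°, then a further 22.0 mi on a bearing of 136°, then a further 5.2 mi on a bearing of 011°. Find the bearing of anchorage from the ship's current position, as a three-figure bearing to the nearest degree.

Leg 1 (038°, 9.4 mi): east 9.4 sin 38° = 5.79, north 9.4 cos 38° = 7.41
Leg 2 (136°, 22.0 mi): east 22.0 sin 136° = 15.28, north 22.0 cos 136° = -15.83
Leg 3 (011°, 5.2 mi): east 5.2 sin 11° = 0.99, north 5.2 cos 11° = 5.10
Net displacement: 22.06 east, -3.31 north. Direction back to start is (-22.06, 3.31): bearing = atan2(-22.06, 3.31) mod 360° = 278.54° ≈ 279°.

279°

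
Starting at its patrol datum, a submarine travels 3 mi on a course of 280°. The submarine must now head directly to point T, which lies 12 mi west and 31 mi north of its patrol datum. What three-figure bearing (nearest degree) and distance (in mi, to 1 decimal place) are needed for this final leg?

Leg 1 (280°, 3 mi): east 3 sin 280° = -2.95, north 3 cos 280° = 0.52
Current position: (-2.95, 0.52). Target: (-12, 31). Remaining: Δeast = -9.05, Δnorth = 30.48.
Bearing = atan2(-9.05, 30.48) mod 360° = 343.47°; distance = √((-9.05)² + (30.48)²) = 31.793 mi.

343°, 31.8 mi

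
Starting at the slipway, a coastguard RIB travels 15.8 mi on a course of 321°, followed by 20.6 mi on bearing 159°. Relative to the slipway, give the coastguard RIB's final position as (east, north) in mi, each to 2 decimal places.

Leg 1 (321°, 15.8 mi): east 15.8 sin 321° = -9.94, north 15.8 cos 321° = 12.28
Leg 2 (159°, 20.6 mi): east 20.6 sin 159° = 7.38, north 20.6 cos 159° = -19.23
Summing: -2.56 mi east, -6.95 mi north → (-2.56, -6.95).

(-2.56, -6.95)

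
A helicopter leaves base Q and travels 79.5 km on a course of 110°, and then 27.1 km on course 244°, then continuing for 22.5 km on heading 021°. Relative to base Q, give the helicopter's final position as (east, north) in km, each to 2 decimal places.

(58.41, -18.06)

Leg 1 (110°, 79.5 km): east 79.5 sin 110° = 74.71, north 79.5 cos 110° = -27.19
Leg 2 (244°, 27.1 km): east 27.1 sin 244° = -24.36, north 27.1 cos 244° = -11.88
Leg 3 (021°, 22.5 km): east 22.5 sin 21° = 8.06, north 22.5 cos 21° = 21.01
Summing: 58.41 km east, -18.06 km north → (58.41, -18.06).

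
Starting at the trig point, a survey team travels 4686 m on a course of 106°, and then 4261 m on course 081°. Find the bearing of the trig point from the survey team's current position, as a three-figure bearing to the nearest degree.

Leg 1 (106°, 4686 m): east 4686 sin 106° = 4504.47, north 4686 cos 106° = -1291.64
Leg 2 (081°, 4261 m): east 4261 sin 81° = 4208.54, north 4261 cos 81° = 666.57
Net displacement: 8713.01 east, -625.07 north. Direction back to start is (-8713.01, 625.07): bearing = atan2(-8713.01, 625.07) mod 360° = 274.10° ≈ 274°.

274°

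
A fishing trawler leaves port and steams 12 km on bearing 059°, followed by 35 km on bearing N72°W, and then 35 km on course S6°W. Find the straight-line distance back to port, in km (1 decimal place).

Leg 1 (059°, 12 km): east 12 sin 59° = 10.29, north 12 cos 59° = 6.18
Leg 2 (N72°W, 35 km): east 35 sin 288° = -33.29, north 35 cos 288° = 10.82
Leg 3 (S6°W, 35 km): east 35 sin 186° = -3.66, north 35 cos 186° = -34.81
Net: -26.66 east, -17.81 north. Distance = √((-26.66)² + (-17.81)²) = 32.062 km.

32.1 km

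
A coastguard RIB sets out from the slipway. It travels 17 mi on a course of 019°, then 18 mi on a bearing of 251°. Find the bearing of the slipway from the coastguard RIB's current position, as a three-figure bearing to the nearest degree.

Leg 1 (019°, 17 mi): east 17 sin 19° = 5.53, north 17 cos 19° = 16.07
Leg 2 (251°, 18 mi): east 18 sin 251° = -17.02, north 18 cos 251° = -5.86
Net displacement: -11.48 east, 10.21 north. Direction back to start is (11.48, -10.21): bearing = atan2(11.48, -10.21) mod 360° = 131.65° ≈ 132°.

132°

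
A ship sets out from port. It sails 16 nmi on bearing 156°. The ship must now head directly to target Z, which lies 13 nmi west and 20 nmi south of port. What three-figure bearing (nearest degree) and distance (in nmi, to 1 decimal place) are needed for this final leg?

255°, 20.2 nmi

Leg 1 (156°, 16 nmi): east 16 sin 156° = 6.51, north 16 cos 156° = -14.62
Current position: (6.51, -14.62). Target: (-13, -20). Remaining: Δeast = -19.51, Δnorth = -5.38.
Bearing = atan2(-19.51, -5.38) mod 360° = 254.57°; distance = √((-19.51)² + (-5.38)²) = 20.237 nmi.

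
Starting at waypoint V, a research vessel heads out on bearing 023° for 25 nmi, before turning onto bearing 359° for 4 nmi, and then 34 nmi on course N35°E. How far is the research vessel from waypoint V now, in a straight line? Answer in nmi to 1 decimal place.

62.1 nmi

Leg 1 (023°, 25 nmi): east 25 sin 23° = 9.77, north 25 cos 23° = 23.01
Leg 2 (359°, 4 nmi): east 4 sin 359° = -0.07, north 4 cos 359° = 4.00
Leg 3 (N35°E, 34 nmi): east 34 sin 35° = 19.50, north 34 cos 35° = 27.85
Net: 29.20 east, 54.86 north. Distance = √((29.20)² + (54.86)²) = 62.150 nmi.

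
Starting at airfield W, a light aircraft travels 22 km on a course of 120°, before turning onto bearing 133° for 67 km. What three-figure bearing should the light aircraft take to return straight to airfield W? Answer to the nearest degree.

Leg 1 (120°, 22 km): east 22 sin 120° = 19.05, north 22 cos 120° = -11.00
Leg 2 (133°, 67 km): east 67 sin 133° = 49.00, north 67 cos 133° = -45.69
Net displacement: 68.05 east, -56.69 north. Direction back to start is (-68.05, 56.69): bearing = atan2(-68.05, 56.69) mod 360° = 309.80° ≈ 310°.

310°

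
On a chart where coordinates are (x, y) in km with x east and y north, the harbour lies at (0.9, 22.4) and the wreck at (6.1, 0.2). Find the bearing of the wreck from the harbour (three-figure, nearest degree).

Δeast = 6.1 − 0.9 = 5.20; Δnorth = 0.2 − 22.4 = -22.20.
Bearing = atan2(Δeast, Δnorth) mod 360° = 166.82° ≈ 167°.

167°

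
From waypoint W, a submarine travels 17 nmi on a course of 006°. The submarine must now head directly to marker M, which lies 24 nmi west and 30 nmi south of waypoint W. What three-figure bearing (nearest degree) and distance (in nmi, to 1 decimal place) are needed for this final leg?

209°, 53.5 nmi

Leg 1 (006°, 17 nmi): east 17 sin 6° = 1.78, north 17 cos 6° = 16.91
Current position: (1.78, 16.91). Target: (-24, -30). Remaining: Δeast = -25.78, Δnorth = -46.91.
Bearing = atan2(-25.78, -46.91) mod 360° = 208.79°; distance = √((-25.78)² + (-46.91)²) = 53.523 nmi.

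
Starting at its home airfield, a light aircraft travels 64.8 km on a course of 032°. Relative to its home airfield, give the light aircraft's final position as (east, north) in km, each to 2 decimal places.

Leg 1 (032°, 64.8 km): east 64.8 sin 32° = 34.34, north 64.8 cos 32° = 54.95
Summing: 34.34 km east, 54.95 km north → (34.34, 54.95).

(34.34, 54.95)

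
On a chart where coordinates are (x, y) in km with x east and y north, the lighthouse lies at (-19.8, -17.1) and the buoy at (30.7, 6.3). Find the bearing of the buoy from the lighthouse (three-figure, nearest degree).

Δeast = 30.7 − -19.8 = 50.50; Δnorth = 6.3 − -17.1 = 23.40.
Bearing = atan2(Δeast, Δnorth) mod 360° = 65.14° ≈ 065°.

065°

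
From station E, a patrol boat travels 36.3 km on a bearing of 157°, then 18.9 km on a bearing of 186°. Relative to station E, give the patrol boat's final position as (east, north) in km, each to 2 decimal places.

(12.21, -52.21)

Leg 1 (157°, 36.3 km): east 36.3 sin 157° = 14.18, north 36.3 cos 157° = -33.41
Leg 2 (186°, 18.9 km): east 18.9 sin 186° = -1.98, north 18.9 cos 186° = -18.80
Summing: 12.21 km east, -52.21 km north → (12.21, -52.21).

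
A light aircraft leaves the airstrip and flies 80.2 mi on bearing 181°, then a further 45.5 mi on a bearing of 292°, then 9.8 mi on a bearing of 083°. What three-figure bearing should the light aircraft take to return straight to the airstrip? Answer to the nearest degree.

Leg 1 (181°, 80.2 mi): east 80.2 sin 181° = -1.40, north 80.2 cos 181° = -80.19
Leg 2 (292°, 45.5 mi): east 45.5 sin 292° = -42.19, north 45.5 cos 292° = 17.04
Leg 3 (083°, 9.8 mi): east 9.8 sin 83° = 9.73, north 9.8 cos 83° = 1.19
Net displacement: -33.86 east, -61.95 north. Direction back to start is (33.86, 61.95): bearing = atan2(33.86, 61.95) mod 360° = 28.66° ≈ 029°.

029°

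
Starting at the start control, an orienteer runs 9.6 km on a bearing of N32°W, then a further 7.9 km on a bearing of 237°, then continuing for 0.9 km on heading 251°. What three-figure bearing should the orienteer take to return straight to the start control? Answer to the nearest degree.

Leg 1 (N32°W, 9.6 km): east 9.6 sin 328° = -5.09, north 9.6 cos 328° = 8.14
Leg 2 (237°, 7.9 km): east 7.9 sin 237° = -6.63, north 7.9 cos 237° = -4.30
Leg 3 (251°, 0.9 km): east 0.9 sin 251° = -0.85, north 0.9 cos 251° = -0.29
Net displacement: -12.56 east, 3.55 north. Direction back to start is (12.56, -3.55): bearing = atan2(12.56, -3.55) mod 360° = 105.76° ≈ 106°.

106°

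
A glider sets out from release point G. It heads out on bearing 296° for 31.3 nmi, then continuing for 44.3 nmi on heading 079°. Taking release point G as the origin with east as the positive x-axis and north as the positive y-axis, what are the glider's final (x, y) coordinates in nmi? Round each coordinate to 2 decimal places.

Leg 1 (296°, 31.3 nmi): east 31.3 sin 296° = -28.13, north 31.3 cos 296° = 13.72
Leg 2 (079°, 44.3 nmi): east 44.3 sin 79° = 43.49, north 44.3 cos 79° = 8.45
Summing: 15.35 nmi east, 22.17 nmi north → (15.35, 22.17).

(15.35, 22.17)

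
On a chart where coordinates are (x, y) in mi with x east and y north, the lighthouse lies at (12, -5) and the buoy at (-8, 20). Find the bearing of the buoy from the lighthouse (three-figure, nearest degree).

321°

Δeast = -8 − 12 = -20.00; Δnorth = 20 − -5 = 25.00.
Bearing = atan2(Δeast, Δnorth) mod 360° = 321.34° ≈ 321°.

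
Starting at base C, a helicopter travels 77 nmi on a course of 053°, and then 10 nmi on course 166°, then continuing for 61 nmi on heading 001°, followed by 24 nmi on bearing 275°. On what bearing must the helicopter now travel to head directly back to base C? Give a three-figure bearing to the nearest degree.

202°

Leg 1 (053°, 77 nmi): east 77 sin 53° = 61.49, north 77 cos 53° = 46.34
Leg 2 (166°, 10 nmi): east 10 sin 166° = 2.42, north 10 cos 166° = -9.70
Leg 3 (001°, 61 nmi): east 61 sin 1° = 1.06, north 61 cos 1° = 60.99
Leg 4 (275°, 24 nmi): east 24 sin 275° = -23.91, north 24 cos 275° = 2.09
Net displacement: 41.07 east, 99.72 north. Direction back to start is (-41.07, -99.72): bearing = atan2(-41.07, -99.72) mod 360° = 202.38° ≈ 202°.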